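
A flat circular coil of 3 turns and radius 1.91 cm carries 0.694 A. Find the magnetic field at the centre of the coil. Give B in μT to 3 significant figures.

For an N-turn flat coil, B = Nμ₀I/(2R) with R = 0.0191 m.
B = 3 × 2.28×10⁻⁵ T = 6.85×10⁻⁵ T.

B ≈ 68.5 μT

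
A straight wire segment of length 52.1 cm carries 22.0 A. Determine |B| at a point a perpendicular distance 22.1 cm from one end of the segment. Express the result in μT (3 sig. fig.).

For a finite straight segment, B = (μ₀I/4πd)(sinθ₁ + sinθ₂), where θ₁, θ₂ are the angles from the perpendicular to each end.
The perpendicular foot is at one end, so the two end-offsets along the wire are 0 and L = 0.521 m.
sinθ₁ = 0/√(0²+0.221²) = 0.0000; sinθ₂ = 0.521/√(0.521²+0.221²) = 0.9206.
B = (4π×10⁻⁷ × 22.0) / (4π × 0.221) × (0.0000 + 0.9206) = 9.16×10⁻⁶ T.

B ≈ 9.16 μT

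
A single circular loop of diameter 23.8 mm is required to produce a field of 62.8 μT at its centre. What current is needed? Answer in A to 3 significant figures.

I ≈ 1.19 A

At the centre of a circular loop B = μ₀I/(2R), so I = 2RB/μ₀.
With R = 0.0119 m, I = 2 × 0.0119 × 6.28×10⁻⁵ / (4π×10⁻⁷) = 1.19 A.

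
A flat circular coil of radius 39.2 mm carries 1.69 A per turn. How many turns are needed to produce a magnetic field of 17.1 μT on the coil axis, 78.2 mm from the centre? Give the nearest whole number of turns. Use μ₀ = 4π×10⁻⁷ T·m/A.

N = 7

For an N-turn coil, B = Nμ₀IR²/[2(R²+z²)^(3/2)]. A single turn gives B₁ = 2.44×10⁻⁶ T with R = 0.0392 m, z = 0.0782 m.
N = B/B₁ = 1.71×10⁻⁵ / 2.44×10⁻⁶ = 7.01.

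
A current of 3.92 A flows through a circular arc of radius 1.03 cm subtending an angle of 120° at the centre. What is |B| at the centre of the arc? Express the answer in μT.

The Biot–Savart field of a circular arc at its centre is B = μ₀Iφ/(4πR), with φ = 2.094 rad.
B = (4π×10⁻⁷ × 3.92 × 2.094) / (4π × 0.0103) = 7.97×10⁻⁵ T.

B ≈ 79.7 μT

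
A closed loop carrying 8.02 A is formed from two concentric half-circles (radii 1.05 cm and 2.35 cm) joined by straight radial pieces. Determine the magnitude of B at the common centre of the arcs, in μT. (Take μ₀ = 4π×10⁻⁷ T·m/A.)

B ≈ 133 μT

The radial connectors point toward the centre, so dl × r̂ = 0 and they contribute nothing.
Each semicircle gives μ₀I/(4R): inner arc 2.40×10⁻⁴ T, outer arc 1.07×10⁻⁴ T.
The two arcs carry current in opposite angular senses, so their fields oppose: B = |2.40×10⁻⁴ − 1.07×10⁻⁴| = 1.33×10⁻⁴ T.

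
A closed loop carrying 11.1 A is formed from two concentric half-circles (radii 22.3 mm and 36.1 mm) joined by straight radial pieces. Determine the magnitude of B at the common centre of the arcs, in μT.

The radial connectors point toward the centre, so dl × r̂ = 0 and they contribute nothing.
Each semicircle gives μ₀I/(4R): inner arc 1.56×10⁻⁴ T, outer arc 9.66×10⁻⁵ T.
The two arcs carry current in opposite angular senses, so their fields oppose: B = |1.56×10⁻⁴ − 9.66×10⁻⁵| = 5.98×10⁻⁵ T.

B ≈ 59.8 μT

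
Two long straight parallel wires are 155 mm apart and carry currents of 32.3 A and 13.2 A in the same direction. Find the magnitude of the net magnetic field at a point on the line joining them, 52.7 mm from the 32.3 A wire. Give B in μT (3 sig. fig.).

Each long wire gives B = μ₀I/(2πd). Distances are d₁ = 0.0527 m and d₂ = 0.1023 m.
B₁ = 1.23×10⁻⁴ T, B₂ = 2.58×10⁻⁵ T.
Between parallel currents the two contributions point in opposite directions, so they subtract. B = |B₁ − B₂| = |1.23×10⁻⁴ − 2.58×10⁻⁵| = 9.68×10⁻⁵ T.

B ≈ 96.8 μT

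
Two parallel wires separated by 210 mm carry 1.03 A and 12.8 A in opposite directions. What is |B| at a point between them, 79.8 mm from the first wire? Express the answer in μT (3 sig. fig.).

Each long wire gives B = μ₀I/(2πd). Distances are d₁ = 0.0798 m and d₂ = 0.1302 m.
B₁ = 2.58×10⁻⁶ T, B₂ = 1.97×10⁻⁵ T.
Between antiparallel currents both contributions point the same way, so they add. B = B₁ + B₂ = 2.58×10⁻⁶ + 1.97×10⁻⁵ = 2.22×10⁻⁵ T.

B ≈ 22.2 μT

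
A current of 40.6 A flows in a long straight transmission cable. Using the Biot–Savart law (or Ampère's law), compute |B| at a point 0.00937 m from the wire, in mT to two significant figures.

B ≈ 0.87 mT

For an infinitely long straight wire, B = μ₀I/(2πd).
B = (4π×10⁻⁷ × 40.6) / (2π × 0.00937) = 8.67×10⁻⁴ T.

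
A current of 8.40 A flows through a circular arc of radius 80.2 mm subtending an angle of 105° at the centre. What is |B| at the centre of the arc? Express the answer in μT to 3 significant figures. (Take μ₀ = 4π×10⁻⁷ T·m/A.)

B ≈ 19.2 μT

The Biot–Savart field of a circular arc at its centre is B = μ₀Iφ/(4πR), with φ = 1.833 rad.
B = (4π×10⁻⁷ × 8.40 × 1.833) / (4π × 0.0802) = 1.92×10⁻⁵ T.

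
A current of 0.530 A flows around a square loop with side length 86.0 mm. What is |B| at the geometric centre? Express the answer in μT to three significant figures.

B ≈ 6.97 μT

Each side is a finite straight segment at perpendicular distance d = a/(2 tan(π/4)) = 0.043 m from the centre, with end-angles ±π/4.
One side contributes B₁ = (μ₀I/4πd)·2 sin(π/4) = 1.74×10⁻⁶ T.
All 4 sides add in the same direction: B = 4 × 1.74×10⁻⁶ = 6.97×10⁻⁶ T.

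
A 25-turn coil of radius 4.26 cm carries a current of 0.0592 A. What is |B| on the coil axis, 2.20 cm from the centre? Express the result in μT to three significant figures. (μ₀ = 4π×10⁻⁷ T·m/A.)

B ≈ 15.3 μT

For an N-turn flat coil, B = Nμ₀IR²/[2(R²+z²)^(3/2)] with R = 0.0426 m, z = 0.022 m.
B = 25 × 6.12×10⁻⁷ T = 1.53×10⁻⁵ T.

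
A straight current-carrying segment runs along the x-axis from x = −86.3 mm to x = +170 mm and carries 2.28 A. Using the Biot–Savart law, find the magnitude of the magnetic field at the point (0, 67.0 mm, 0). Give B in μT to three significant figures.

For a finite straight segment, B = (μ₀I/4πd)(sinθ₁ + sinθ₂), where θ₁, θ₂ are the angles from the perpendicular to each end.
The perpendicular distance is d = 0.067 m; the end-offsets along the wire are a = 0.0863 m and b = 0.17 m.
sinθ₁ = 0.0863/√(0.0863²+0.067²) = 0.7899; sinθ₂ = 0.17/√(0.17²+0.067²) = 0.9304.
B = (4π×10⁻⁷ × 2.28) / (4π × 0.067) × (0.7899 + 0.9304) = 5.85×10⁻⁶ T.

B ≈ 5.85 μT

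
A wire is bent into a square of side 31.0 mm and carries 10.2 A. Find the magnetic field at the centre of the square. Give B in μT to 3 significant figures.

B ≈ 372 μT

Each side is a finite straight segment at perpendicular distance d = a/(2 tan(π/4)) = 0.0155 m from the centre, with end-angles ±π/4.
One side contributes B₁ = (μ₀I/4πd)·2 sin(π/4) = 9.31×10⁻⁵ T.
All 4 sides add in the same direction: B = 4 × 9.31×10⁻⁵ = 3.72×10⁻⁴ T.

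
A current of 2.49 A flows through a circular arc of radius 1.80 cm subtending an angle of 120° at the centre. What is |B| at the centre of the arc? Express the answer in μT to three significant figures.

B ≈ 29.0 μT

The Biot–Savart field of a circular arc at its centre is B = μ₀Iφ/(4πR), with φ = 2.094 rad.
B = (4π×10⁻⁷ × 2.49 × 2.094) / (4π × 0.018) = 2.90×10⁻⁵ T.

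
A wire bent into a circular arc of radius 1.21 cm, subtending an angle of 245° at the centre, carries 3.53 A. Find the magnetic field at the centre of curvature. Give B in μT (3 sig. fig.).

The Biot–Savart field of a circular arc at its centre is B = μ₀Iφ/(4πR), with φ = 4.276 rad.
B = (4π×10⁻⁷ × 3.53 × 4.276) / (4π × 0.0121) = 1.25×10⁻⁴ T.

B ≈ 125 μT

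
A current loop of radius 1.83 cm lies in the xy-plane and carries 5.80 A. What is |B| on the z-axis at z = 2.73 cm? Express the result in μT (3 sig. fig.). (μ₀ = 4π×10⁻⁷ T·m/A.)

On the axis of a circular loop, B = μ₀IR² / [2(R²+z²)^(3/2)].
R² + z² = (0.0183)² + (0.0273)² = 0.00108 m², and (R²+z²)^(3/2) = 3.55×10⁻⁵ m³.
B = (4π×10⁻⁷ × 5.80 × 0.0003349) / (2 × 3.55×10⁻⁵) = 3.44×10⁻⁵ T.

B ≈ 34.4 μT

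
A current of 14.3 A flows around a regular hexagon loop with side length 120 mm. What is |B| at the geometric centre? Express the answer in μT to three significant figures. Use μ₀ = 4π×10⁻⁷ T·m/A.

Each side is a finite straight segment at perpendicular distance d = a/(2 tan(π/6)) = 0.1039 m from the centre, with end-angles ±π/6.
One side contributes B₁ = (μ₀I/4πd)·2 sin(π/6) = 1.38×10⁻⁵ T.
All 6 sides add in the same direction: B = 6 × 1.38×10⁻⁵ = 8.26×10⁻⁵ T.

B ≈ 82.6 μT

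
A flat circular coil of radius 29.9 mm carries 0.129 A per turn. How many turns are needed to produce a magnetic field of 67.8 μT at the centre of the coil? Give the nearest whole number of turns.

For an N-turn coil, B = Nμ₀I/(2R). A single turn gives B₁ = 2.71×10⁻⁶ T with R = 0.0299 m.
N = B/B₁ = 6.78×10⁻⁵ / 2.71×10⁻⁶ = 25.01.

N = 25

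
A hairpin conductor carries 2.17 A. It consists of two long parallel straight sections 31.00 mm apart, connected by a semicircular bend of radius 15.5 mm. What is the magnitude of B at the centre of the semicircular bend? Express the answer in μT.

The semicircular arc contributes B_arc = μ₀I·π/(4πR) = μ₀I/(4R) = 4.40×10⁻⁵ T.
Each semi-infinite lead is at perpendicular distance R = 0.0155 m from the centre, with the perpendicular foot at its near end, so it contributes μ₀I/(4πR); both point the same way, together 2.80×10⁻⁵ T.
Arc and leads all point the same direction: B = 4.40×10⁻⁵ + 2.80×10⁻⁵ = 7.20×10⁻⁵ T.

B ≈ 72.0 μT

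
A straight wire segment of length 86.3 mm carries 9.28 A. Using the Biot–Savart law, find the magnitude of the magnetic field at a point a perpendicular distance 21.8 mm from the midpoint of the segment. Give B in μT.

For a finite straight segment, B = (μ₀I/4πd)(sinθ₁ + sinθ₂), where θ₁, θ₂ are the angles from the perpendicular to each end.
The perpendicular from the point meets the wire at its midpoint, so each end is L/2 = 0.04315 m away along the wire.
sinθ₁ = 0.04315/√(0.04315²+0.0218²) = 0.8926; sinθ₂ = 0.04315/√(0.04315²+0.0218²) = 0.8926.
B = (4π×10⁻⁷ × 9.28) / (4π × 0.0218) × (0.8926 + 0.8926) = 7.60×10⁻⁵ T.

B ≈ 76.0 μT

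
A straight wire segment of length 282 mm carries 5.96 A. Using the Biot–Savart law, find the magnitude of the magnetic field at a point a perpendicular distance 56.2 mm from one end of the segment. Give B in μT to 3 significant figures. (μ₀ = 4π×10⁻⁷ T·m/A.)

B ≈ 10.4 μT

For a finite straight segment, B = (μ₀I/4πd)(sinθ₁ + sinθ₂), where θ₁, θ₂ are the angles from the perpendicular to each end.
The perpendicular foot is at one end, so the two end-offsets along the wire are 0 and L = 0.282 m.
sinθ₁ = 0/√(0²+0.0562²) = 0.0000; sinθ₂ = 0.282/√(0.282²+0.0562²) = 0.9807.
B = (4π×10⁻⁷ × 5.96) / (4π × 0.0562) × (0.0000 + 0.9807) = 1.04×10⁻⁵ T.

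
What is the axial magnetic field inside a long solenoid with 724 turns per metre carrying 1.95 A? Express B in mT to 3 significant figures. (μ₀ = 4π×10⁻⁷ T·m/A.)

B ≈ 1.77 mT

Inside a long solenoid, B = μ₀nI with n = 724 turns/m.
B = 4π×10⁻⁷ × 724 × 1.95 = 1.77×10⁻³ T.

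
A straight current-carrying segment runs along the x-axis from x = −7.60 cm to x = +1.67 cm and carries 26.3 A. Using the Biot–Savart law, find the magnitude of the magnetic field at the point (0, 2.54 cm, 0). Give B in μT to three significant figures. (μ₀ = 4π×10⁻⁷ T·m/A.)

B ≈ 155 μT

For a finite straight segment, B = (μ₀I/4πd)(sinθ₁ + sinθ₂), where θ₁, θ₂ are the angles from the perpendicular to each end.
The perpendicular distance is d = 0.0254 m; the end-offsets along the wire are a = 0.076 m and b = 0.0167 m.
sinθ₁ = 0.076/√(0.076²+0.0254²) = 0.9484; sinθ₂ = 0.0167/√(0.0167²+0.0254²) = 0.5494.
B = (4π×10⁻⁷ × 26.3) / (4π × 0.0254) × (0.9484 + 0.5494) = 1.55×10⁻⁴ T.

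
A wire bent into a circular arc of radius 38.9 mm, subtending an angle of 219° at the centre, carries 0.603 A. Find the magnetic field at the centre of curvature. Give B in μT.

B ≈ 5.93 μT

The Biot–Savart field of a circular arc at its centre is B = μ₀Iφ/(4πR), with φ = 3.822 rad.
B = (4π×10⁻⁷ × 0.603 × 3.822) / (4π × 0.0389) = 5.93×10⁻⁶ T.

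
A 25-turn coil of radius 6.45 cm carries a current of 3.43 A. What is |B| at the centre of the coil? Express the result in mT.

B ≈ 0.835 mT

For an N-turn flat coil, B = Nμ₀I/(2R) with R = 0.0645 m.
B = 25 × 3.34×10⁻⁵ T = 8.35×10⁻⁴ T.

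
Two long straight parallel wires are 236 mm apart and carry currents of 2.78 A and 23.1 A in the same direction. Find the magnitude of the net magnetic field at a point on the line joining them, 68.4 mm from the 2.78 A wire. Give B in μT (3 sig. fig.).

Each long wire gives B = μ₀I/(2πd). Distances are d₁ = 0.0684 m and d₂ = 0.1676 m.
B₁ = 8.13×10⁻⁶ T, B₂ = 2.76×10⁻⁵ T.
Between parallel currents the two contributions point in opposite directions, so they subtract. B = |B₁ − B₂| = |8.13×10⁻⁶ − 2.76×10⁻⁵| = 1.94×10⁻⁵ T.

B ≈ 19.4 μT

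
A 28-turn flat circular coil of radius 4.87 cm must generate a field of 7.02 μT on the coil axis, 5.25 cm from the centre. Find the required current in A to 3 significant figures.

For an N-turn coil, B = Nμ₀IR²/[2(R²+z²)^(3/2)] with R = 0.0487 m, z = 0.0525 m, so I = 2B(R²+z²)^(3/2)/(Nμ₀R²) = 2 × 7.02×10⁻⁶ × 3.67×10⁻⁴ / (28 × 4π×10⁻⁷ × 0.002372) = 6.18×10⁻² A.

I ≈ 0.0618 A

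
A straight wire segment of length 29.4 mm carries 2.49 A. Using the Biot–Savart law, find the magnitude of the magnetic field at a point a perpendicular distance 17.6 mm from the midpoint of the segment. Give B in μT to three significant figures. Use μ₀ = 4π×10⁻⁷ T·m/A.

B ≈ 18.1 μT

For a finite straight segment, B = (μ₀I/4πd)(sinθ₁ + sinθ₂), where θ₁, θ₂ are the angles from the perpendicular to each end.
The perpendicular from the point meets the wire at its midpoint, so each end is L/2 = 0.0147 m away along the wire.
sinθ₁ = 0.0147/√(0.0147²+0.0176²) = 0.6410; sinθ₂ = 0.0147/√(0.0147²+0.0176²) = 0.6410.
B = (4π×10⁻⁷ × 2.49) / (4π × 0.0176) × (0.6410 + 0.6410) = 1.81×10⁻⁵ T.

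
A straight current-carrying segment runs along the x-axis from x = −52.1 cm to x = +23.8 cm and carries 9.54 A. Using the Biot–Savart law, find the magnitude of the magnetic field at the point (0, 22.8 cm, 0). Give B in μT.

For a finite straight segment, B = (μ₀I/4πd)(sinθ₁ + sinθ₂), where θ₁, θ₂ are the angles from the perpendicular to each end.
The perpendicular distance is d = 0.228 m; the end-offsets along the wire are a = 0.521 m and b = 0.238 m.
sinθ₁ = 0.521/√(0.521²+0.228²) = 0.9161; sinθ₂ = 0.238/√(0.238²+0.228²) = 0.7221.
B = (4π×10⁻⁷ × 9.54) / (4π × 0.228) × (0.9161 + 0.7221) = 6.85×10⁻⁶ T.

B ≈ 6.85 μT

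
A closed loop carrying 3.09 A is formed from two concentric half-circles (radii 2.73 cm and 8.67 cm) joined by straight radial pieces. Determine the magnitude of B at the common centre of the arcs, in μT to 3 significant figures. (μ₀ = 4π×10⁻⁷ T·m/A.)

The radial connectors point toward the centre, so dl × r̂ = 0 and they contribute nothing.
Each semicircle gives μ₀I/(4R): inner arc 3.56×10⁻⁵ T, outer arc 1.12×10⁻⁵ T.
The two arcs carry current in opposite angular senses, so their fields oppose: B = |3.56×10⁻⁵ − 1.12×10⁻⁵| = 2.44×10⁻⁵ T.

B ≈ 24.4 μT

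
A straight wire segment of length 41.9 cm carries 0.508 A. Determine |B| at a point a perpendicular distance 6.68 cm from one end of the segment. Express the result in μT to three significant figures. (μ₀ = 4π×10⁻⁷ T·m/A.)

B ≈ 0.751 μT

For a finite straight segment, B = (μ₀I/4πd)(sinθ₁ + sinθ₂), where θ₁, θ₂ are the angles from the perpendicular to each end.
The perpendicular foot is at one end, so the two end-offsets along the wire are 0 and L = 0.419 m.
sinθ₁ = 0/√(0²+0.0668²) = 0.0000; sinθ₂ = 0.419/√(0.419²+0.0668²) = 0.9875.
B = (4π×10⁻⁷ × 0.508) / (4π × 0.0668) × (0.0000 + 0.9875) = 7.51×10⁻⁷ T.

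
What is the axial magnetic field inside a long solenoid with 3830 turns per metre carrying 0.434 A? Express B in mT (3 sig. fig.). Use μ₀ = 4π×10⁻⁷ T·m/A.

B ≈ 2.09 mT

Inside a long solenoid, B = μ₀nI with n = 3830 turns/m.
B = 4π×10⁻⁷ × 3830 × 0.434 = 2.09×10⁻³ T.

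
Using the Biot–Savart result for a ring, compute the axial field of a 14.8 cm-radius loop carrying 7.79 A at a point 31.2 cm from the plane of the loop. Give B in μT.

B ≈ 2.60 μT

On the axis of a circular loop, B = μ₀IR² / [2(R²+z²)^(3/2)].
R² + z² = (0.148)² + (0.312)² = 0.1192 m², and (R²+z²)^(3/2) = 4.12×10⁻² m³.
B = (4π×10⁻⁷ × 7.79 × 0.0219) / (2 × 4.12×10⁻²) = 2.60×10⁻⁶ T.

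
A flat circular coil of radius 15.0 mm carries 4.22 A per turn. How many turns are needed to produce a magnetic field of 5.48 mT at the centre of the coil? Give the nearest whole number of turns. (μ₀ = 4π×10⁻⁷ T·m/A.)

For an N-turn coil, B = Nμ₀I/(2R). A single turn gives B₁ = 1.77×10⁻⁴ T with R = 0.015 m.
N = B/B₁ = 5.48×10⁻³ / 1.77×10⁻⁴ = 31.00.

N = 31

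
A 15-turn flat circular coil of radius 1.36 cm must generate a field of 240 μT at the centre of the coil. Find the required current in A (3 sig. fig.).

I ≈ 0.346 A

For an N-turn coil, B = Nμ₀I/(2R) with R = 0.0136 m, so I = 2RB/(Nμ₀) = 2 × 0.0136 × 2.40×10⁻⁴ / (15 × 4π×10⁻⁷) = 0.346 A.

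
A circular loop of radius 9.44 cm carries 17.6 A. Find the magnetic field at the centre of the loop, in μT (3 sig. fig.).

B ≈ 117 μT

At the centre of a circular loop the Biot–Savart law gives B = μ₀I/(2R).
B = (4π×10⁻⁷ × 17.6) / (2 × 0.0944) = 1.17×10⁻⁴ T.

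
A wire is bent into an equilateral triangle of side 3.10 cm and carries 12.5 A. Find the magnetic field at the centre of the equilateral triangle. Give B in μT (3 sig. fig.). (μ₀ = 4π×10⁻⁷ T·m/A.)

B ≈ 726 μT

Each side is a finite straight segment at perpendicular distance d = a/(2 tan(π/3)) = 0.008949 m from the centre, with end-angles ±π/3.
One side contributes B₁ = (μ₀I/4πd)·2 sin(π/3) = 2.42×10⁻⁴ T.
All 3 sides add in the same direction: B = 3 × 2.42×10⁻⁴ = 7.26×10⁻⁴ T.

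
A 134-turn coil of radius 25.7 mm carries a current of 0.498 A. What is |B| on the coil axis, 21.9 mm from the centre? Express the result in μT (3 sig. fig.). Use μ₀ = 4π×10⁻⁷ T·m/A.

For an N-turn flat coil, B = Nμ₀IR²/[2(R²+z²)^(3/2)] with R = 0.0257 m, z = 0.0219 m.
B = 134 × 5.37×10⁻⁶ T = 7.19×10⁻⁴ T.

B ≈ 719 μT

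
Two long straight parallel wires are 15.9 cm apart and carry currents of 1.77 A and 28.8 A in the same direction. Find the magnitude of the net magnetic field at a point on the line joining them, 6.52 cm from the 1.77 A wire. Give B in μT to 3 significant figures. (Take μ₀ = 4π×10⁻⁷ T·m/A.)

Each long wire gives B = μ₀I/(2πd). Distances are d₁ = 0.0652 m and d₂ = 0.0938 m.
B₁ = 5.43×10⁻⁶ T, B₂ = 6.14×10⁻⁵ T.
Between parallel currents the two contributions point in opposite directions, so they subtract. B = |B₁ − B₂| = |5.43×10⁻⁶ − 6.14×10⁻⁵| = 5.60×10⁻⁵ T.

B ≈ 56.0 μT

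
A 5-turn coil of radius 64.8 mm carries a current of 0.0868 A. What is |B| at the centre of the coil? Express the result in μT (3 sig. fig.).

B ≈ 4.21 μT

For an N-turn flat coil, B = Nμ₀I/(2R) with R = 0.0648 m.
B = 5 × 8.42×10⁻⁷ T = 4.21×10⁻⁶ T.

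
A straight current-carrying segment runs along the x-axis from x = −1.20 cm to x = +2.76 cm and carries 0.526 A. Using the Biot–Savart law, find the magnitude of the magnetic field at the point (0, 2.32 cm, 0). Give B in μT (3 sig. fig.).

B ≈ 2.78 μT

For a finite straight segment, B = (μ₀I/4πd)(sinθ₁ + sinθ₂), where θ₁, θ₂ are the angles from the perpendicular to each end.
The perpendicular distance is d = 0.0232 m; the end-offsets along the wire are a = 0.012 m and b = 0.0276 m.
sinθ₁ = 0.012/√(0.012²+0.0232²) = 0.4594; sinθ₂ = 0.0276/√(0.0276²+0.0232²) = 0.7655.
B = (4π×10⁻⁷ × 0.526) / (4π × 0.0232) × (0.4594 + 0.7655) = 2.78×10⁻⁶ T.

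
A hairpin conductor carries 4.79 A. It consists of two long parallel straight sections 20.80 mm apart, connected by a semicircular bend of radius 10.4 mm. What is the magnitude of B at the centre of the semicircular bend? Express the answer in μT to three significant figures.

B ≈ 237 μT

The semicircular arc contributes B_arc = μ₀I·π/(4πR) = μ₀I/(4R) = 1.45×10⁻⁴ T.
Each semi-infinite lead is at perpendicular distance R = 0.0104 m from the centre, with the perpendicular foot at its near end, so it contributes μ₀I/(4πR); both point the same way, together 9.21×10⁻⁵ T.
Arc and leads all point the same direction: B = 1.45×10⁻⁴ + 9.21×10⁻⁵ = 2.37×10⁻⁴ T.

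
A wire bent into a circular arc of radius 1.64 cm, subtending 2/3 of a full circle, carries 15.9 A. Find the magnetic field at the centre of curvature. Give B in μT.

B ≈ 406 μT

The Biot–Savart field of a circular arc at its centre is B = μ₀Iφ/(4πR), with φ = 4.189 rad.
B = (4π×10⁻⁷ × 15.9 × 4.189) / (4π × 0.0164) = 4.06×10⁻⁴ T.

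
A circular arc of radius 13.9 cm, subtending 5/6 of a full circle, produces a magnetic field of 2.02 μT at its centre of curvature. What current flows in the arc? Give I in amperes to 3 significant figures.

I ≈ 0.536 A

For a circular arc, B = μ₀Iφ/(4πR) with φ in radians; here φ = 5.236 rad.
So I = 4πRB/(μ₀φ) = 4π × 0.139 × 2.02×10⁻⁶ / (4π×10⁻⁷ × 5.236) = 0.536 A.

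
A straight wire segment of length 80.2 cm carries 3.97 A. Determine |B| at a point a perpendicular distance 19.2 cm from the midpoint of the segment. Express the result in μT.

B ≈ 3.73 μT

For a finite straight segment, B = (μ₀I/4πd)(sinθ₁ + sinθ₂), where θ₁, θ₂ are the angles from the perpendicular to each end.
The perpendicular from the point meets the wire at its midpoint, so each end is L/2 = 0.401 m away along the wire.
sinθ₁ = 0.401/√(0.401²+0.192²) = 0.9019; sinθ₂ = 0.401/√(0.401²+0.192²) = 0.9019.
B = (4π×10⁻⁷ × 3.97) / (4π × 0.192) × (0.9019 + 0.9019) = 3.73×10⁻⁶ T.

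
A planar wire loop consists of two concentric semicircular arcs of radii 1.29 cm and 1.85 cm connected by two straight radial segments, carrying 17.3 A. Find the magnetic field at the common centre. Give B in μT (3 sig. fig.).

The radial connectors point toward the centre, so dl × r̂ = 0 and they contribute nothing.
Each semicircle gives μ₀I/(4R): inner arc 4.21×10⁻⁴ T, outer arc 2.94×10⁻⁴ T.
The two arcs carry current in opposite angular senses, so their fields oppose: B = |4.21×10⁻⁴ − 2.94×10⁻⁴| = 1.28×10⁻⁴ T.

B ≈ 128 μT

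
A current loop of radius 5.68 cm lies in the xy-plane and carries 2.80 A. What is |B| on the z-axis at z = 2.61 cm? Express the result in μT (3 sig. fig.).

B ≈ 23.2 μT

On the axis of a circular loop, B = μ₀IR² / [2(R²+z²)^(3/2)].
R² + z² = (0.0568)² + (0.0261)² = 0.003907 m², and (R²+z²)^(3/2) = 2.44×10⁻⁴ m³.
B = (4π×10⁻⁷ × 2.80 × 0.003226) / (2 × 2.44×10⁻⁴) = 2.32×10⁻⁵ T.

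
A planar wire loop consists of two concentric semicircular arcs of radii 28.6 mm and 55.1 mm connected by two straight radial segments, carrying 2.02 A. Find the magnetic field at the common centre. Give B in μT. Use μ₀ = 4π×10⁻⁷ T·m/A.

The radial connectors point toward the centre, so dl × r̂ = 0 and they contribute nothing.
Each semicircle gives μ₀I/(4R): inner arc 2.22×10⁻⁵ T, outer arc 1.15×10⁻⁵ T.
The two arcs carry current in opposite angular senses, so their fields oppose: B = |2.22×10⁻⁵ − 1.15×10⁻⁵| = 1.07×10⁻⁵ T.

B ≈ 10.7 μT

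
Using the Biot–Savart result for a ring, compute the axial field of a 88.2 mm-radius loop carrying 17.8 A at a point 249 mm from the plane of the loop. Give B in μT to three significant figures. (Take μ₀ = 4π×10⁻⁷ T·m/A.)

B ≈ 4.72 μT

On the axis of a circular loop, B = μ₀IR² / [2(R²+z²)^(3/2)].
R² + z² = (0.0882)² + (0.249)² = 0.06978 m², and (R²+z²)^(3/2) = 1.84×10⁻² m³.
B = (4π×10⁻⁷ × 17.8 × 0.007779) / (2 × 1.84×10⁻²) = 4.72×10⁻⁶ T.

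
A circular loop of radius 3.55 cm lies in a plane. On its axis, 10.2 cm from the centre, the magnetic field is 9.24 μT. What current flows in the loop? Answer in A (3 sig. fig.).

On the axis of a loop, B = μ₀IR²/[2(R²+z²)^(3/2)], so I = 2B(R²+z²)^(3/2)/(μ₀R²).
R² + z² = 0.00126 + 0.0104 = 0.01166 m²; raised to 3/2 gives 1.26×10⁻³ m³.
I = 2 × 9.24×10⁻⁶ × 1.26×10⁻³ / (1.26×10⁻⁶ × 0.00126) = 14.7 A.

I ≈ 14.7 A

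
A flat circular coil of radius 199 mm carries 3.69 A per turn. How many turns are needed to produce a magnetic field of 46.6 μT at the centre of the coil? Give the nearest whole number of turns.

N = 4

For an N-turn coil, B = Nμ₀I/(2R). A single turn gives B₁ = 1.17×10⁻⁵ T with R = 0.199 m.
N = B/B₁ = 4.66×10⁻⁵ / 1.17×10⁻⁵ = 4.00.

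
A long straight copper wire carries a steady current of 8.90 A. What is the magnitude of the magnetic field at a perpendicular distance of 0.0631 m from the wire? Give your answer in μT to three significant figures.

For an infinitely long straight wire, B = μ₀I/(2πd).
B = (4π×10⁻⁷ × 8.90) / (2π × 0.0631) = 2.82×10⁻⁵ T.

B ≈ 28.2 μT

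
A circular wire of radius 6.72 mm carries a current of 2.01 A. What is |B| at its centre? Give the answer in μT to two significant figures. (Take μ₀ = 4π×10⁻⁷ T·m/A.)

B ≈ 190 μT

At the centre of a circular loop the Biot–Savart law gives B = μ₀I/(2R).
B = (4π×10⁻⁷ × 2.01) / (2 × 0.00672) = 1.88×10⁻⁴ T.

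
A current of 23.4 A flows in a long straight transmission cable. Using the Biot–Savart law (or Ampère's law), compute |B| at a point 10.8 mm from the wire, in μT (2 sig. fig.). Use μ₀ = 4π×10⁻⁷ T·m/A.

B ≈ 430 μT

For an infinitely long straight wire, B = μ₀I/(2πd).
B = (4π×10⁻⁷ × 23.4) / (2π × 0.0108) = 4.33×10⁻⁴ T.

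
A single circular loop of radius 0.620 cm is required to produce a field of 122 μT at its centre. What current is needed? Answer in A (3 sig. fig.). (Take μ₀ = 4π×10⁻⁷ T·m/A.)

I ≈ 1.20 A

At the centre of a circular loop B = μ₀I/(2R), so I = 2RB/μ₀.
With R = 0.0062 m, I = 2 × 0.0062 × 1.22×10⁻⁴ / (4π×10⁻⁷) = 1.20 A.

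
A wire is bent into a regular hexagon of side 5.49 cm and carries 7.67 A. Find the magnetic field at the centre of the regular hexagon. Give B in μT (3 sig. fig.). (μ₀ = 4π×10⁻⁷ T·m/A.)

Each side is a finite straight segment at perpendicular distance d = a/(2 tan(π/6)) = 0.04754 m from the centre, with end-angles ±π/6.
One side contributes B₁ = (μ₀I/4πd)·2 sin(π/6) = 1.61×10⁻⁵ T.
All 6 sides add in the same direction: B = 6 × 1.61×10⁻⁵ = 9.68×10⁻⁵ T.

B ≈ 96.8 μT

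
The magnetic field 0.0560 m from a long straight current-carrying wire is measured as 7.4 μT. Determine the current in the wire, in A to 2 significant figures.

For a long straight wire B = μ₀I/(2πd), so I = 2πdB/μ₀.
I = 2π × 0.056 × 7.40×10⁻⁶ / (4π×10⁻⁷) = 2.07 A.

I ≈ 2.1 A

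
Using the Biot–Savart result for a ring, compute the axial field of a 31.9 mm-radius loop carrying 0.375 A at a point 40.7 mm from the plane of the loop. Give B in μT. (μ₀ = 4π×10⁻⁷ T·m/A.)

B ≈ 1.73 μT

On the axis of a circular loop, B = μ₀IR² / [2(R²+z²)^(3/2)].
R² + z² = (0.0319)² + (0.0407)² = 0.002674 m², and (R²+z²)^(3/2) = 1.38×10⁻⁴ m³.
B = (4π×10⁻⁷ × 0.375 × 0.001018) / (2 × 1.38×10⁻⁴) = 1.73×10⁻⁶ T.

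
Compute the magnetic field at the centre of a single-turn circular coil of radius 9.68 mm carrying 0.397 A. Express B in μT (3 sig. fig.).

At the centre of a circular loop the Biot–Savart law gives B = μ₀I/(2R).
B = (4π×10⁻⁷ × 0.397) / (2 × 0.00968) = 2.58×10⁻⁵ T.

B ≈ 25.8 μT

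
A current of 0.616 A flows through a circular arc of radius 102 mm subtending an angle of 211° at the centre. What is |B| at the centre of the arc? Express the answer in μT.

The Biot–Savart field of a circular arc at its centre is B = μ₀Iφ/(4πR), with φ = 3.683 rad.
B = (4π×10⁻⁷ × 0.616 × 3.683) / (4π × 0.102) = 2.22×10⁻⁶ T.

B ≈ 2.22 μT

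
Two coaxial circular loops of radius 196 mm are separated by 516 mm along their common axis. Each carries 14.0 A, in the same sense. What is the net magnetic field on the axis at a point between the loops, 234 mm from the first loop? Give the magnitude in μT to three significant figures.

Each loop contributes B = μ₀IR²/[2(R²+z²)^(3/2)] on the axis, with z measured from that loop.
Loop 1 (z = 0.234 m): B₁ = 1.19×10⁻⁵ T. Loop 2 (z = 0.282 m): B₂ = 8.34×10⁻⁶ T.
The fields add: B = B₁ + B₂ = 2.02×10⁻⁵ T.

B ≈ 20.2 μT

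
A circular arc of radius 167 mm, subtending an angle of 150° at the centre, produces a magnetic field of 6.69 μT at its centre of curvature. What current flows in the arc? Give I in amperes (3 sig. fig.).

For a circular arc, B = μ₀Iφ/(4πR) with φ in radians; here φ = 2.618 rad.
So I = 4πRB/(μ₀φ) = 4π × 0.167 × 6.69×10⁻⁶ / (4π×10⁻⁷ × 2.618) = 4.27 A.

I ≈ 4.27 A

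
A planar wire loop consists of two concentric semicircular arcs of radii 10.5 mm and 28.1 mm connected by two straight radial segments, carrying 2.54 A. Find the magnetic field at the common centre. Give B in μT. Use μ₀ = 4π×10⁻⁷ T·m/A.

B ≈ 47.6 μT

The radial connectors point toward the centre, so dl × r̂ = 0 and they contribute nothing.
Each semicircle gives μ₀I/(4R): inner arc 7.60×10⁻⁵ T, outer arc 2.84×10⁻⁵ T.
The two arcs carry current in opposite angular senses, so their fields oppose: B = |7.60×10⁻⁵ − 2.84×10⁻⁵| = 4.76×10⁻⁵ T.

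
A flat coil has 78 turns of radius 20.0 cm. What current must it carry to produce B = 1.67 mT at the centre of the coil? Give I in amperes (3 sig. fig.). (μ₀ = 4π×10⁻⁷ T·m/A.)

For an N-turn coil, B = Nμ₀I/(2R) with R = 0.2 m, so I = 2RB/(Nμ₀) = 2 × 0.2 × 1.67×10⁻³ / (78 × 4π×10⁻⁷) = 6.82 A.

I ≈ 6.82 A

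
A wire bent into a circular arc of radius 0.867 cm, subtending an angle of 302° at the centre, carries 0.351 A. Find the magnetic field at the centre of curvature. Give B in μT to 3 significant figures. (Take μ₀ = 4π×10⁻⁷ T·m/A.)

B ≈ 21.3 μT

The Biot–Savart field of a circular arc at its centre is B = μ₀Iφ/(4πR), with φ = 5.271 rad.
B = (4π×10⁻⁷ × 0.351 × 5.271) / (4π × 0.00867) = 2.13×10⁻⁵ T.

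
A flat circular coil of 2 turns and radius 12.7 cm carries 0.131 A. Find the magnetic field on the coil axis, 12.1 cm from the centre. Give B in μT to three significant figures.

For an N-turn flat coil, B = Nμ₀IR²/[2(R²+z²)^(3/2)] with R = 0.127 m, z = 0.121 m.
B = 2 × 2.46×10⁻⁷ T = 4.92×10⁻⁷ T.

B ≈ 0.492 μT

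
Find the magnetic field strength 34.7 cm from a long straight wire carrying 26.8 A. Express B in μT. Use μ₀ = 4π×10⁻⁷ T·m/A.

B ≈ 15.4 μT

For an infinitely long straight wire, B = μ₀I/(2πd).
B = (4π×10⁻⁷ × 26.8) / (2π × 0.347) = 1.54×10⁻⁵ T.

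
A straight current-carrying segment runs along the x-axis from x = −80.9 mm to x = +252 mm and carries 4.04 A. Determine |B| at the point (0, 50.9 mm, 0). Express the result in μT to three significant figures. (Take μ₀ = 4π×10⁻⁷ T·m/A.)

B ≈ 14.5 μT

For a finite straight segment, B = (μ₀I/4πd)(sinθ₁ + sinθ₂), where θ₁, θ₂ are the angles from the perpendicular to each end.
The perpendicular distance is d = 0.0509 m; the end-offsets along the wire are a = 0.0809 m and b = 0.252 m.
sinθ₁ = 0.0809/√(0.0809²+0.0509²) = 0.8464; sinθ₂ = 0.252/√(0.252²+0.0509²) = 0.9802.
B = (4π×10⁻⁷ × 4.04) / (4π × 0.0509) × (0.8464 + 0.9802) = 1.45×10⁻⁵ T.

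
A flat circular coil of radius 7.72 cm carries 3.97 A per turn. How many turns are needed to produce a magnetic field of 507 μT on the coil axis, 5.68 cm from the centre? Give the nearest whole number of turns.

For an N-turn coil, B = Nμ₀IR²/[2(R²+z²)^(3/2)]. A single turn gives B₁ = 1.69×10⁻⁵ T with R = 0.0772 m, z = 0.0568 m.
N = B/B₁ = 5.07×10⁻⁴ / 1.69×10⁻⁵ = 30.03.

N = 30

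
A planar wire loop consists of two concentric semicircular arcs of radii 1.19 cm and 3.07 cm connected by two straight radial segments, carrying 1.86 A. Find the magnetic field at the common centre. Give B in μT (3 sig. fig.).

The radial connectors point toward the centre, so dl × r̂ = 0 and they contribute nothing.
Each semicircle gives μ₀I/(4R): inner arc 4.91×10⁻⁵ T, outer arc 1.90×10⁻⁵ T.
The two arcs carry current in opposite angular senses, so their fields oppose: B = |4.91×10⁻⁵ − 1.90×10⁻⁵| = 3.01×10⁻⁵ T.

B ≈ 30.1 μT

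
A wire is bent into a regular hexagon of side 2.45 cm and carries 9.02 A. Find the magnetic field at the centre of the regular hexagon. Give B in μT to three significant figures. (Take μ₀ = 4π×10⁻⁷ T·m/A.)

B ≈ 255 μT

Each side is a finite straight segment at perpendicular distance d = a/(2 tan(π/6)) = 0.02122 m from the centre, with end-angles ±π/6.
One side contributes B₁ = (μ₀I/4πd)·2 sin(π/6) = 4.25×10⁻⁵ T.
All 6 sides add in the same direction: B = 6 × 4.25×10⁻⁵ = 2.55×10⁻⁴ T.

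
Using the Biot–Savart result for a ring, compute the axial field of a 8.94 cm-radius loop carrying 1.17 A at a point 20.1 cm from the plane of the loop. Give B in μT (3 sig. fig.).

On the axis of a circular loop, B = μ₀IR² / [2(R²+z²)^(3/2)].
R² + z² = (0.0894)² + (0.201)² = 0.04839 m², and (R²+z²)^(3/2) = 1.06×10⁻² m³.
B = (4π×10⁻⁷ × 1.17 × 0.007992) / (2 × 1.06×10⁻²) = 5.52×10⁻⁷ T.

B ≈ 0.552 μT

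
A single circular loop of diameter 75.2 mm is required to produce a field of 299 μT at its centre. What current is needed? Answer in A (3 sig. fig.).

I ≈ 17.9 A

At the centre of a circular loop B = μ₀I/(2R), so I = 2RB/μ₀.
With R = 0.0376 m, I = 2 × 0.0376 × 2.99×10⁻⁴ / (4π×10⁻⁷) = 17.9 A.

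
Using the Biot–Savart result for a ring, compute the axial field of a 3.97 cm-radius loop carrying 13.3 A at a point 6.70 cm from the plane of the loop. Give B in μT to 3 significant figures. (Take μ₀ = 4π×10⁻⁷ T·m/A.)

B ≈ 27.9 μT

On the axis of a circular loop, B = μ₀IR² / [2(R²+z²)^(3/2)].
R² + z² = (0.0397)² + (0.067)² = 0.006065 m², and (R²+z²)^(3/2) = 4.72×10⁻⁴ m³.
B = (4π×10⁻⁷ × 13.3 × 0.001576) / (2 × 4.72×10⁻⁴) = 2.79×10⁻⁵ T.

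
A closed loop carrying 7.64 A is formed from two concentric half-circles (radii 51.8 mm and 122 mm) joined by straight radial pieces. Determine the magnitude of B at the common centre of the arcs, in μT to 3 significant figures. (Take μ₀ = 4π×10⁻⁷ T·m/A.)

The radial connectors point toward the centre, so dl × r̂ = 0 and they contribute nothing.
Each semicircle gives μ₀I/(4R): inner arc 4.63×10⁻⁵ T, outer arc 1.97×10⁻⁵ T.
The two arcs carry current in opposite angular senses, so their fields oppose: B = |4.63×10⁻⁵ − 1.97×10⁻⁵| = 2.67×10⁻⁵ T.

B ≈ 26.7 μT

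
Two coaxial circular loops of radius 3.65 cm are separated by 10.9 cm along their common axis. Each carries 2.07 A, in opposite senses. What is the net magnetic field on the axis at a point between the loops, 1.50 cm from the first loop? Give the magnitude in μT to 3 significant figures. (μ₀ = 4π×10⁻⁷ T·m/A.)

Each loop contributes B = μ₀IR²/[2(R²+z²)^(3/2)] on the axis, with z measured from that loop.
Loop 1 (z = 0.015 m): B₁ = 2.82×10⁻⁵ T. Loop 2 (z = 0.094 m): B₂ = 1.69×10⁻⁶ T.
The fields oppose: B = |B₁ − B₂| = 2.65×10⁻⁵ T.

B ≈ 26.5 μT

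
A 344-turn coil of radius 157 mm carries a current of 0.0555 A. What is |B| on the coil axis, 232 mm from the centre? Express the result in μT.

B ≈ 13.5 μT

For an N-turn flat coil, B = Nμ₀IR²/[2(R²+z²)^(3/2)] with R = 0.157 m, z = 0.232 m.
B = 344 × 3.91×10⁻⁸ T = 1.35×10⁻⁵ T.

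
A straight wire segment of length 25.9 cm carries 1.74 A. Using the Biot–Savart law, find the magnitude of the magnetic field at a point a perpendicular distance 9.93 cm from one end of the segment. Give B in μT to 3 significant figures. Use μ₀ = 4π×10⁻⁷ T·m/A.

B ≈ 1.64 μT

For a finite straight segment, B = (μ₀I/4πd)(sinθ₁ + sinθ₂), where θ₁, θ₂ are the angles from the perpendicular to each end.
The perpendicular foot is at one end, so the two end-offsets along the wire are 0 and L = 0.259 m.
sinθ₁ = 0/√(0²+0.0993²) = 0.0000; sinθ₂ = 0.259/√(0.259²+0.0993²) = 0.9337.
B = (4π×10⁻⁷ × 1.74) / (4π × 0.0993) × (0.0000 + 0.9337) = 1.64×10⁻⁶ T.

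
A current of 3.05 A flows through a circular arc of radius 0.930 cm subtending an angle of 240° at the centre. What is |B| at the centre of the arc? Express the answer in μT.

B ≈ 137 μT

The Biot–Savart field of a circular arc at its centre is B = μ₀Iφ/(4πR), with φ = 4.189 rad.
B = (4π×10⁻⁷ × 3.05 × 4.189) / (4π × 0.0093) = 1.37×10⁻⁴ T.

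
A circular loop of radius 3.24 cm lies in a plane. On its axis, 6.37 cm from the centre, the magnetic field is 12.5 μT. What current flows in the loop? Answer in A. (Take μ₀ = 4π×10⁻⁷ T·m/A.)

I ≈ 6.92 A

On the axis of a loop, B = μ₀IR²/[2(R²+z²)^(3/2)], so I = 2B(R²+z²)^(3/2)/(μ₀R²).
R² + z² = 0.00105 + 0.004058 = 0.005107 m²; raised to 3/2 gives 3.65×10⁻⁴ m³.
I = 2 × 1.25×10⁻⁵ × 3.65×10⁻⁴ / (1.26×10⁻⁶ × 0.00105) = 6.92 A.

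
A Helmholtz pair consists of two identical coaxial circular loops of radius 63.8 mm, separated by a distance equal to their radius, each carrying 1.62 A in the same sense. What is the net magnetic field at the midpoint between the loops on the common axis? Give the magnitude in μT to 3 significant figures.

Each loop contributes B = μ₀IR²/[2(R²+z²)^(3/2)] on the axis, with z measured from that loop.
Loop 1 (z = 0.0319 m): B₁ = 1.14×10⁻⁵ T. Loop 2 (z = 0.0319 m): B₂ = 1.14×10⁻⁵ T.
The fields add: B = B₁ + B₂ = 2.28×10⁻⁵ T.

B ≈ 22.8 μT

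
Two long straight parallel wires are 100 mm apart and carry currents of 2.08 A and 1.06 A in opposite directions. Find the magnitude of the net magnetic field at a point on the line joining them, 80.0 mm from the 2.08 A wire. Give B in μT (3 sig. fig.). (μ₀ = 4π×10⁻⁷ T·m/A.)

Each long wire gives B = μ₀I/(2πd). Distances are d₁ = 0.08 m and d₂ = 0.02 m.
B₁ = 5.20×10⁻⁶ T, B₂ = 1.06×10⁻⁵ T.
Between antiparallel currents both contributions point the same way, so they add. B = B₁ + B₂ = 5.20×10⁻⁶ + 1.06×10⁻⁵ = 1.58×10⁻⁵ T.

B ≈ 15.8 μT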